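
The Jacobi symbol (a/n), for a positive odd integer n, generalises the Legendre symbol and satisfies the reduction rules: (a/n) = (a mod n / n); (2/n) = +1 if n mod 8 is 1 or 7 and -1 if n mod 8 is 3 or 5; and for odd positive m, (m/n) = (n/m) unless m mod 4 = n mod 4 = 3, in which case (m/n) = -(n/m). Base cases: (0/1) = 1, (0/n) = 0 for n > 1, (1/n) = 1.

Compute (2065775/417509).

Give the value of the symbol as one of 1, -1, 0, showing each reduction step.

(2065775/417509) = (395739/417509)   [reduce mod 417509]
reciprocity: (395739/417509) = +1·(417509/395739) since 395739 mod 4 = 3, 417509 mod 4 = 1; sign now +1
(417509/395739) = (21770/395739)   [reduce mod 395739]
21770 = 2^1·10885; (2/395739) = -1 since 395739 mod 8 = 3, so (21770/395739) = (-1)^1·(10885/395739); sign now -1
reciprocity: (10885/395739) = +1·(395739/10885) since 10885 mod 4 = 1, 395739 mod 4 = 3; sign now -1
(395739/10885) = (3879/10885)   [reduce mod 10885]
reciprocity: (3879/10885) = +1·(10885/3879) since 3879 mod 4 = 3, 10885 mod 4 = 1; sign now -1
(10885/3879) = (3127/3879)   [reduce mod 3879]
reciprocity: (3127/3879) = -1·(3879/3127) since 3127 mod 4 = 3, 3879 mod 4 = 3; sign now +1
(3879/3127) = (752/3127)   [reduce mod 3127]
752 = 2^4·47; (2/3127) = +1 since 3127 mod 8 = 7, so (752/3127) = (+1)^4·(47/3127); sign now +1
reciprocity: (47/3127) = -1·(3127/47) since 47 mod 4 = 3, 3127 mod 4 = 3; sign now -1
(3127/47) = (25/47)   [reduce mod 47]
reciprocity: (25/47) = +1·(47/25) since 25 mod 4 = 1, 47 mod 4 = 3; sign now -1
(47/25) = (22/25)   [reduce mod 25]
22 = 2^1·11; (2/25) = +1 since 25 mod 8 = 1, so (22/25) = (+1)^1·(11/25); sign now -1
reciprocity: (11/25) = +1·(25/11) since 11 mod 4 = 3, 25 mod 4 = 1; sign now -1
(25/11) = (3/11)   [reduce mod 11]
reciprocity: (3/11) = -1·(11/3) since 3 mod 4 = 3, 11 mod 4 = 3; sign now +1
(11/3) = (2/3)   [reduce mod 3]
2 = 2^1·1; (2/3) = -1 since 3 mod 8 = 3, so (2/3) = (-1)^1·(1/3); sign now -1
(1/3) = 1; final value = sign = -1

-1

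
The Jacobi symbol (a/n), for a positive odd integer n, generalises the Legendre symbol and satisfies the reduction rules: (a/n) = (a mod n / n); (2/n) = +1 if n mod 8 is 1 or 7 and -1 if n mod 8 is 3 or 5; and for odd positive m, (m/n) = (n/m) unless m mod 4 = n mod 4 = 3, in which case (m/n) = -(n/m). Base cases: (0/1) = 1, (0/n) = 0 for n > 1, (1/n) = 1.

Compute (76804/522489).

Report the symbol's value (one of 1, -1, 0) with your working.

factor out 2^2: 76804 = 2^2·19201; with 522489 mod 8 = 1, (2/522489) = +1; sign now +1; continue with (19201/522489)
flip (19201/522489) -> (522489/19201): both odd, 19201 mod 4 = 1, 522489 mod 4 = 1, so the flip contributes +1; sign now +1
(522489/19201): 522489 mod 19201 = 4062, so (522489/19201) = (4062/19201)
factor out 2^1: 4062 = 2^1·2031; with 19201 mod 8 = 1, (2/19201) = +1; sign now +1; continue with (2031/19201)
flip (2031/19201) -> (19201/2031): both odd, 2031 mod 4 = 3, 19201 mod 4 = 1, so the flip contributes +1; sign now +1
(19201/2031): 19201 mod 2031 = 922, so (19201/2031) = (922/2031)
factor out 2^1: 922 = 2^1·461; with 2031 mod 8 = 7, (2/2031) = +1; sign now +1; continue with (461/2031)
flip (461/2031) -> (2031/461): both odd, 461 mod 4 = 1, 2031 mod 4 = 3, so the flip contributes +1; sign now +1
(2031/461): 2031 mod 461 = 187, so (2031/461) = (187/461)
flip (187/461) -> (461/187): both odd, 187 mod 4 = 3, 461 mod 4 = 1, so the flip contributes +1; sign now +1
(461/187): 461 mod 187 = 87, so (461/187) = (87/187)
flip (87/187) -> (187/87): both odd, 87 mod 4 = 3, 187 mod 4 = 3, so the flip contributes -1; sign now -1
(187/87): 187 mod 87 = 13, so (187/87) = (13/87)
flip (13/87) -> (87/13): both odd, 13 mod 4 = 1, 87 mod 4 = 3, so the flip contributes +1; sign now -1
(87/13): 87 mod 13 = 9, so (87/13) = (9/13)
flip (9/13) -> (13/9): both odd, 9 mod 4 = 1, 13 mod 4 = 1, so the flip contributes +1; sign now -1
(13/9): 13 mod 9 = 4, so (13/9) = (4/9)
factor out 2^2: 4 = 2^2·1; with 9 mod 8 = 1, (2/9) = +1; sign now -1; continue with (1/9)
reached (1/9) = 1, so the symbol is -1

-1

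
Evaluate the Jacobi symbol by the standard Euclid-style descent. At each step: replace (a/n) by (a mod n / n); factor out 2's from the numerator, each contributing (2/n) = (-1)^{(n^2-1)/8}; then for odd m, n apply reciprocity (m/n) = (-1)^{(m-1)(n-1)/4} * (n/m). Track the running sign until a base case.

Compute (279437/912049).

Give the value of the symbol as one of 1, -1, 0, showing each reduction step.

flip (279437/912049) -> (912049/279437): both odd, 279437 mod 4 = 1, 912049 mod 4 = 1, so the flip contributes +1; sign now +1
(912049/279437): 912049 mod 279437 = 73738, so (912049/279437) = (73738/279437)
factor out 2^1: 73738 = 2^1·36869; with 279437 mod 8 = 5, (2/279437) = -1; sign now -1; continue with (36869/279437)
flip (36869/279437) -> (279437/36869): both odd, 36869 mod 4 = 1, 279437 mod 4 = 1, so the flip contributes +1; sign now -1
(279437/36869): 279437 mod 36869 = 21354, so (279437/36869) = (21354/36869)
factor out 2^1: 21354 = 2^1·10677; with 36869 mod 8 = 5, (2/36869) = -1; sign now +1; continue with (10677/36869)
flip (10677/36869) -> (36869/10677): both odd, 10677 mod 4 = 1, 36869 mod 4 = 1, so the flip contributes +1; sign now +1
(36869/10677): 36869 mod 10677 = 4838, so (36869/10677) = (4838/10677)
factor out 2^1: 4838 = 2^1·2419; with 10677 mod 8 = 5, (2/10677) = -1; sign now -1; continue with (2419/10677)
flip (2419/10677) -> (10677/2419): both odd, 2419 mod 4 = 3, 10677 mod 4 = 1, so the flip contributes +1; sign now -1
(10677/2419): 10677 mod 2419 = 1001, so (10677/2419) = (1001/2419)
flip (1001/2419) -> (2419/1001): both odd, 1001 mod 4 = 1, 2419 mod 4 = 3, so the flip contributes +1; sign now -1
(2419/1001): 2419 mod 1001 = 417, so (2419/1001) = (417/1001)
flip (417/1001) -> (1001/417): both odd, 417 mod 4 = 1, 1001 mod 4 = 1, so the flip contributes +1; sign now -1
(1001/417): 1001 mod 417 = 167, so (1001/417) = (167/417)
flip (167/417) -> (417/167): both odd, 167 mod 4 = 3, 417 mod 4 = 1, so the flip contributes +1; sign now -1
(417/167): 417 mod 167 = 83, so (417/167) = (83/167)
flip (83/167) -> (167/83): both odd, 83 mod 4 = 3, 167 mod 4 = 3, so the flip contributes -1; sign now +1
(167/83): 167 mod 83 = 1, so (167/83) = (1/83)
reached (1/83) = 1, so the symbol is +1

1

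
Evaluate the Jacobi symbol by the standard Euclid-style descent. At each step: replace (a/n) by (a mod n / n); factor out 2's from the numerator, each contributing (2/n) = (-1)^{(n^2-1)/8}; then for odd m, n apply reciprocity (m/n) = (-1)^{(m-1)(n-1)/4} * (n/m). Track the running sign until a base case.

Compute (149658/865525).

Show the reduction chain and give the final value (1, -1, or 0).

-1

factor out 2^1: 149658 = 2^1·74829; with 865525 mod 8 = 5, (2/865525) = -1; sign now -1; continue with (74829/865525)
flip (74829/865525) -> (865525/74829): both odd, 74829 mod 4 = 1, 865525 mod 4 = 1, so the flip contributes +1; sign now -1
(865525/74829): 865525 mod 74829 = 42406, so (865525/74829) = (42406/74829)
factor out 2^1: 42406 = 2^1·21203; with 74829 mod 8 = 5, (2/74829) = -1; sign now +1; continue with (21203/74829)
flip (21203/74829) -> (74829/21203): both odd, 21203 mod 4 = 3, 74829 mod 4 = 1, so the flip contributes +1; sign now +1
(74829/21203): 74829 mod 21203 = 11220, so (74829/21203) = (11220/21203)
factor out 2^2: 11220 = 2^2·2805; with 21203 mod 8 = 3, (2/21203) = -1; sign now +1; continue with (2805/21203)
flip (2805/21203) -> (21203/2805): both odd, 2805 mod 4 = 1, 21203 mod 4 = 3, so the flip contributes +1; sign now +1
(21203/2805): 21203 mod 2805 = 1568, so (21203/2805) = (1568/2805)
factor out 2^5: 1568 = 2^5·49; with 2805 mod 8 = 5, (2/2805) = -1; sign now -1; continue with (49/2805)
flip (49/2805) -> (2805/49): both odd, 49 mod 4 = 1, 2805 mod 4 = 1, so the flip contributes +1; sign now -1
(2805/49): 2805 mod 49 = 12, so (2805/49) = (12/49)
factor out 2^2: 12 = 2^2·3; with 49 mod 8 = 1, (2/49) = +1; sign now -1; continue with (3/49)
flip (3/49) -> (49/3): both odd, 3 mod 4 = 3, 49 mod 4 = 1, so the flip contributes +1; sign now -1
(49/3): 49 mod 3 = 1, so (49/3) = (1/3)
reached (1/3) = 1, so the symbol is -1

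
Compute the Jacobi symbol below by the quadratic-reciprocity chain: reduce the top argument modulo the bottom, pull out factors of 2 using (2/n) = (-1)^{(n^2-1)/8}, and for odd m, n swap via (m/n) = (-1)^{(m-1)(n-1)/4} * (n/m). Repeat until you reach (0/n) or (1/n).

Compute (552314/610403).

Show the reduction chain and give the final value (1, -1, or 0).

1

factor out 2^1: 552314 = 2^1·276157; with 610403 mod 8 = 3, (2/610403) = -1; sign now -1; continue with (276157/610403)
flip (276157/610403) -> (610403/276157): both odd, 276157 mod 4 = 1, 610403 mod 4 = 3, so the flip contributes +1; sign now -1
(610403/276157): 610403 mod 276157 = 58089, so (610403/276157) = (58089/276157)
flip (58089/276157) -> (276157/58089): both odd, 58089 mod 4 = 1, 276157 mod 4 = 1, so the flip contributes +1; sign now -1
(276157/58089): 276157 mod 58089 = 43801, so (276157/58089) = (43801/58089)
flip (43801/58089) -> (58089/43801): both odd, 43801 mod 4 = 1, 58089 mod 4 = 1, so the flip contributes +1; sign now -1
(58089/43801): 58089 mod 43801 = 14288, so (58089/43801) = (14288/43801)
factor out 2^4: 14288 = 2^4·893; with 43801 mod 8 = 1, (2/43801) = +1; sign now -1; continue with (893/43801)
flip (893/43801) -> (43801/893): both odd, 893 mod 4 = 1, 43801 mod 4 = 1, so the flip contributes +1; sign now -1
(43801/893): 43801 mod 893 = 44, so (43801/893) = (44/893)
factor out 2^2: 44 = 2^2·11; with 893 mod 8 = 5, (2/893) = -1; sign now -1; continue with (11/893)
flip (11/893) -> (893/11): both odd, 11 mod 4 = 3, 893 mod 4 = 1, so the flip contributes +1; sign now -1
(893/11): 893 mod 11 = 2, so (893/11) = (2/11)
factor out 2^1: 2 = 2^1·1; with 11 mod 8 = 3, (2/11) = -1; sign now +1; continue with (1/11)
reached (1/11) = 1, so the symbol is +1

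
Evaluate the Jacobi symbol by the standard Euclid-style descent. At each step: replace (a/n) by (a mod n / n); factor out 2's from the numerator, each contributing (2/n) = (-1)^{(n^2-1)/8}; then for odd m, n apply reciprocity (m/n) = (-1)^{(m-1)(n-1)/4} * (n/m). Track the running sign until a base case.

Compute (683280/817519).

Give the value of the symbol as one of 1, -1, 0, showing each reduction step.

1

factor out 2^4: 683280 = 2^4·42705; with 817519 mod 8 = 7, (2/817519) = +1; sign now +1; continue with (42705/817519)
flip (42705/817519) -> (817519/42705): both odd, 42705 mod 4 = 1, 817519 mod 4 = 3, so the flip contributes +1; sign now +1
(817519/42705): 817519 mod 42705 = 6124, so (817519/42705) = (6124/42705)
factor out 2^2: 6124 = 2^2·1531; with 42705 mod 8 = 1, (2/42705) = +1; sign now +1; continue with (1531/42705)
flip (1531/42705) -> (42705/1531): both odd, 1531 mod 4 = 3, 42705 mod 4 = 1, so the flip contributes +1; sign now +1
(42705/1531): 42705 mod 1531 = 1368, so (42705/1531) = (1368/1531)
factor out 2^3: 1368 = 2^3·171; with 1531 mod 8 = 3, (2/1531) = -1; sign now -1; continue with (171/1531)
flip (171/1531) -> (1531/171): both odd, 171 mod 4 = 3, 1531 mod 4 = 3, so the flip contributes -1; sign now +1
(1531/171): 1531 mod 171 = 163, so (1531/171) = (163/171)
flip (163/171) -> (171/163): both odd, 163 mod 4 = 3, 171 mod 4 = 3, so the flip contributes -1; sign now -1
(171/163): 171 mod 163 = 8, so (171/163) = (8/163)
factor out 2^3: 8 = 2^3·1; with 163 mod 8 = 3, (2/163) = -1; sign now +1; continue with (1/163)
reached (1/163) = 1, so the symbol is +1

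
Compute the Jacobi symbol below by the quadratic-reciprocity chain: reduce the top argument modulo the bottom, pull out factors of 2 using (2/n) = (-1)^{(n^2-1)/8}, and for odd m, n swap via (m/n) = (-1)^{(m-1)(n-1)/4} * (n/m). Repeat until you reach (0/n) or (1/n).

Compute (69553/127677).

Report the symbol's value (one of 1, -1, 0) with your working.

0

reciprocity: (69553/127677) = +1·(127677/69553) since 69553 mod 4 = 1, 127677 mod 4 = 1; sign now +1
(127677/69553) = (58124/69553)   [reduce mod 69553]
58124 = 2^2·14531; (2/69553) = +1 since 69553 mod 8 = 1, so (58124/69553) = (+1)^2·(14531/69553); sign now +1
reciprocity: (14531/69553) = +1·(69553/14531) since 14531 mod 4 = 3, 69553 mod 4 = 1; sign now +1
(69553/14531) = (11429/14531)   [reduce mod 14531]
reciprocity: (11429/14531) = +1·(14531/11429) since 11429 mod 4 = 1, 14531 mod 4 = 3; sign now +1
(14531/11429) = (3102/11429)   [reduce mod 11429]
3102 = 2^1·1551; (2/11429) = -1 since 11429 mod 8 = 5, so (3102/11429) = (-1)^1·(1551/11429); sign now -1
reciprocity: (1551/11429) = +1·(11429/1551) since 1551 mod 4 = 3, 11429 mod 4 = 1; sign now -1
(11429/1551) = (572/1551)   [reduce mod 1551]
572 = 2^2·143; (2/1551) = +1 since 1551 mod 8 = 7, so (572/1551) = (+1)^2·(143/1551); sign now -1
reciprocity: (143/1551) = -1·(1551/143) since 143 mod 4 = 3, 1551 mod 4 = 3; sign now +1
(1551/143) = (121/143)   [reduce mod 143]
reciprocity: (121/143) = +1·(143/121) since 121 mod 4 = 1, 143 mod 4 = 3; sign now +1
(143/121) = (22/121)   [reduce mod 121]
22 = 2^1·11; (2/121) = +1 since 121 mod 8 = 1, so (22/121) = (+1)^1·(11/121); sign now +1
reciprocity: (11/121) = +1·(121/11) since 11 mod 4 = 3, 121 mod 4 = 1; sign now +1
(121/11) = (0/11)   [reduce mod 11]
(0/11) = 0   [gcd(a, n) > 1]; final value = 0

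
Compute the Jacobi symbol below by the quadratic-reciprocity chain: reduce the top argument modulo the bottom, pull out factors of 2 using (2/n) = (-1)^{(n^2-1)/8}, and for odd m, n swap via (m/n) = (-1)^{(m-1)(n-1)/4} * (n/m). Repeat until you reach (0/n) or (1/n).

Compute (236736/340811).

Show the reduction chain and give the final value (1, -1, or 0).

236736 = 2^6·3699; (2/340811) = -1 since 340811 mod 8 = 3, so (236736/340811) = (-1)^6·(3699/340811); sign now +1
reciprocity: (3699/340811) = -1·(340811/3699) since 3699 mod 4 = 3, 340811 mod 4 = 3; sign now -1
(340811/3699) = (503/3699)   [reduce mod 3699]
reciprocity: (503/3699) = -1·(3699/503) since 503 mod 4 = 3, 3699 mod 4 = 3; sign now +1
(3699/503) = (178/503)   [reduce mod 503]
178 = 2^1·89; (2/503) = +1 since 503 mod 8 = 7, so (178/503) = (+1)^1·(89/503); sign now +1
reciprocity: (89/503) = +1·(503/89) since 89 mod 4 = 1, 503 mod 4 = 3; sign now +1
(503/89) = (58/89)   [reduce mod 89]
58 = 2^1·29; (2/89) = +1 since 89 mod 8 = 1, so (58/89) = (+1)^1·(29/89); sign now +1
reciprocity: (29/89) = +1·(89/29) since 29 mod 4 = 1, 89 mod 4 = 1; sign now +1
(89/29) = (2/29)   [reduce mod 29]
2 = 2^1·1; (2/29) = -1 since 29 mod 8 = 5, so (2/29) = (-1)^1·(1/29); sign now -1
(1/29) = 1; final value = sign = -1

-1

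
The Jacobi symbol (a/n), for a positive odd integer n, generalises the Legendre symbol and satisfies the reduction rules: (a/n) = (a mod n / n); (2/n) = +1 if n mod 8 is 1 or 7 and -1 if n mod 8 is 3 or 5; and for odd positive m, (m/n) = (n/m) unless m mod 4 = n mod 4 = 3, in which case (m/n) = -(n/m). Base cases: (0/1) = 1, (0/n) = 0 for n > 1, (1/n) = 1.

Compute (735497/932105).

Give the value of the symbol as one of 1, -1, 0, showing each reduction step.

reciprocity: (735497/932105) = +1·(932105/735497) since 735497 mod 4 = 1, 932105 mod 4 = 1; sign now +1
(932105/735497) = (196608/735497)   [reduce mod 735497]
196608 = 2^16·3; (2/735497) = +1 since 735497 mod 8 = 1, so (196608/735497) = (+1)^16·(3/735497); sign now +1
reciprocity: (3/735497) = +1·(735497/3) since 3 mod 4 = 3, 735497 mod 4 = 1; sign now +1
(735497/3) = (2/3)   [reduce mod 3]
2 = 2^1·1; (2/3) = -1 since 3 mod 8 = 3, so (2/3) = (-1)^1·(1/3); sign now -1
(1/3) = 1; final value = sign = -1

-1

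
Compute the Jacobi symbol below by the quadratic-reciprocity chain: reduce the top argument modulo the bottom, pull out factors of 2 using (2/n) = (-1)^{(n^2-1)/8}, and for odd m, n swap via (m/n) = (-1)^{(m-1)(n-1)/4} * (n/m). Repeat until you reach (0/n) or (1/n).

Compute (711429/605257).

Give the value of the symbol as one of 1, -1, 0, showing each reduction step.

1

(711429/605257): 711429 mod 605257 = 106172, so (711429/605257) = (106172/605257)
factor out 2^2: 106172 = 2^2·26543; with 605257 mod 8 = 1, (2/605257) = +1; sign now +1; continue with (26543/605257)
flip (26543/605257) -> (605257/26543): both odd, 26543 mod 4 = 3, 605257 mod 4 = 1, so the flip contributes +1; sign now +1
(605257/26543): 605257 mod 26543 = 21311, so (605257/26543) = (21311/26543)
flip (21311/26543) -> (26543/21311): both odd, 21311 mod 4 = 3, 26543 mod 4 = 3, so the flip contributes -1; sign now -1
(26543/21311): 26543 mod 21311 = 5232, so (26543/21311) = (5232/21311)
factor out 2^4: 5232 = 2^4·327; with 21311 mod 8 = 7, (2/21311) = +1; sign now -1; continue with (327/21311)
flip (327/21311) -> (21311/327): both odd, 327 mod 4 = 3, 21311 mod 4 = 3, so the flip contributes -1; sign now +1
(21311/327): 21311 mod 327 = 56, so (21311/327) = (56/327)
factor out 2^3: 56 = 2^3·7; with 327 mod 8 = 7, (2/327) = +1; sign now +1; continue with (7/327)
flip (7/327) -> (327/7): both odd, 7 mod 4 = 3, 327 mod 4 = 3, so the flip contributes -1; sign now -1
(327/7): 327 mod 7 = 5, so (327/7) = (5/7)
flip (5/7) -> (7/5): both odd, 5 mod 4 = 1, 7 mod 4 = 3, so the flip contributes +1; sign now -1
(7/5): 7 mod 5 = 2, so (7/5) = (2/5)
factor out 2^1: 2 = 2^1·1; with 5 mod 8 = 5, (2/5) = -1; sign now +1; continue with (1/5)
reached (1/5) = 1, so the symbol is +1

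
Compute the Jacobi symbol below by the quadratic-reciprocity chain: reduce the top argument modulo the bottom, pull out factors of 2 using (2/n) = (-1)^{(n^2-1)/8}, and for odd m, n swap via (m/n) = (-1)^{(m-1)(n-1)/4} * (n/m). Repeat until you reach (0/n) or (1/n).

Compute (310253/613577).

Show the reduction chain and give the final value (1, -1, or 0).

-1

flip (310253/613577) -> (613577/310253): both odd, 310253 mod 4 = 1, 613577 mod 4 = 1, so the flip contributes +1; sign now +1
(613577/310253): 613577 mod 310253 = 303324, so (613577/310253) = (303324/310253)
factor out 2^2: 303324 = 2^2·75831; with 310253 mod 8 = 5, (2/310253) = -1; sign now +1; continue with (75831/310253)
flip (75831/310253) -> (310253/75831): both odd, 75831 mod 4 = 3, 310253 mod 4 = 1, so the flip contributes +1; sign now +1
(310253/75831): 310253 mod 75831 = 6929, so (310253/75831) = (6929/75831)
flip (6929/75831) -> (75831/6929): both odd, 6929 mod 4 = 1, 75831 mod 4 = 3, so the flip contributes +1; sign now +1
(75831/6929): 75831 mod 6929 = 6541, so (75831/6929) = (6541/6929)
flip (6541/6929) -> (6929/6541): both odd, 6541 mod 4 = 1, 6929 mod 4 = 1, so the flip contributes +1; sign now +1
(6929/6541): 6929 mod 6541 = 388, so (6929/6541) = (388/6541)
factor out 2^2: 388 = 2^2·97; with 6541 mod 8 = 5, (2/6541) = -1; sign now +1; continue with (97/6541)
flip (97/6541) -> (6541/97): both odd, 97 mod 4 = 1, 6541 mod 4 = 1, so the flip contributes +1; sign now +1
(6541/97): 6541 mod 97 = 42, so (6541/97) = (42/97)
factor out 2^1: 42 = 2^1·21; with 97 mod 8 = 1, (2/97) = +1; sign now +1; continue with (21/97)
flip (21/97) -> (97/21): both odd, 21 mod 4 = 1, 97 mod 4 = 1, so the flip contributes +1; sign now +1
(97/21): 97 mod 21 = 13, so (97/21) = (13/21)
flip (13/21) -> (21/13): both odd, 13 mod 4 = 1, 21 mod 4 = 1, so the flip contributes +1; sign now +1
(21/13): 21 mod 13 = 8, so (21/13) = (8/13)
factor out 2^3: 8 = 2^3·1; with 13 mod 8 = 5, (2/13) = -1; sign now -1; continue with (1/13)
reached (1/13) = 1, so the symbol is -1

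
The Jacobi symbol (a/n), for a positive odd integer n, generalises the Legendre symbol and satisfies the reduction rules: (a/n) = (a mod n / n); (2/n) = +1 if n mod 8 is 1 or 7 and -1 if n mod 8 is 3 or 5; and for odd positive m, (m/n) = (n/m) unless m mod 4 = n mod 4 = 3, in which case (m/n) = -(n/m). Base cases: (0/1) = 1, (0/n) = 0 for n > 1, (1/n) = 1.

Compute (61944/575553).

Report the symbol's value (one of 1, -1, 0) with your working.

0

factor out 2^3: 61944 = 2^3·7743; with 575553 mod 8 = 1, (2/575553) = +1; sign now +1; continue with (7743/575553)
flip (7743/575553) -> (575553/7743): both odd, 7743 mod 4 = 3, 575553 mod 4 = 1, so the flip contributes +1; sign now +1
(575553/7743): 575553 mod 7743 = 2571, so (575553/7743) = (2571/7743)
flip (2571/7743) -> (7743/2571): both odd, 2571 mod 4 = 3, 7743 mod 4 = 3, so the flip contributes -1; sign now -1
(7743/2571): 7743 mod 2571 = 30, so (7743/2571) = (30/2571)
factor out 2^1: 30 = 2^1·15; with 2571 mod 8 = 3, (2/2571) = -1; sign now +1; continue with (15/2571)
flip (15/2571) -> (2571/15): both odd, 15 mod 4 = 3, 2571 mod 4 = 3, so the flip contributes -1; sign now -1
(2571/15): 2571 mod 15 = 6, so (2571/15) = (6/15)
factor out 2^1: 6 = 2^1·3; with 15 mod 8 = 7, (2/15) = +1; sign now -1; continue with (3/15)
flip (3/15) -> (15/3): both odd, 3 mod 4 = 3, 15 mod 4 = 3, so the flip contributes -1; sign now +1
(15/3): 15 mod 3 = 0, so (15/3) = (0/3)
reached (0/3); gcd(a, n) > 1, so (0/3) = 0 and the symbol is 0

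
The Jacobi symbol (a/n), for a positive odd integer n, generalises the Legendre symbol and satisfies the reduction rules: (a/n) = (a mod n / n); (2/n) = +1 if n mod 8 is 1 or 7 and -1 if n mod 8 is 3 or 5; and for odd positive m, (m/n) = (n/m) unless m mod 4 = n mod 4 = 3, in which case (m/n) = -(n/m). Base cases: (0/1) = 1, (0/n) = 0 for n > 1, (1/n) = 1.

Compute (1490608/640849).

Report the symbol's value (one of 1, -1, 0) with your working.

1

(1490608/640849): 1490608 mod 640849 = 208910, so (1490608/640849) = (208910/640849)
factor out 2^1: 208910 = 2^1·104455; with 640849 mod 8 = 1, (2/640849) = +1; sign now +1; continue with (104455/640849)
flip (104455/640849) -> (640849/104455): both odd, 104455 mod 4 = 3, 640849 mod 4 = 1, so the flip contributes +1; sign now +1
(640849/104455): 640849 mod 104455 = 14119, so (640849/104455) = (14119/104455)
flip (14119/104455) -> (104455/14119): both odd, 14119 mod 4 = 3, 104455 mod 4 = 3, so the flip contributes -1; sign now -1
(104455/14119): 104455 mod 14119 = 5622, so (104455/14119) = (5622/14119)
factor out 2^1: 5622 = 2^1·2811; with 14119 mod 8 = 7, (2/14119) = +1; sign now -1; continue with (2811/14119)
flip (2811/14119) -> (14119/2811): both odd, 2811 mod 4 = 3, 14119 mod 4 = 3, so the flip contributes -1; sign now +1
(14119/2811): 14119 mod 2811 = 64, so (14119/2811) = (64/2811)
factor out 2^6: 64 = 2^6·1; with 2811 mod 8 = 3, (2/2811) = -1; sign now +1; continue with (1/2811)
reached (1/2811) = 1, so the symbol is +1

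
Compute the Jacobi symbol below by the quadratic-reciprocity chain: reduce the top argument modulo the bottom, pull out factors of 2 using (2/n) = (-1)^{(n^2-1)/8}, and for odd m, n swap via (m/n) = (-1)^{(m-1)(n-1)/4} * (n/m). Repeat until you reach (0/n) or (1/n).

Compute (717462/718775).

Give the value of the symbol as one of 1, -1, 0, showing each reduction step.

717462 = 2^1·358731; (2/718775) = +1 since 718775 mod 8 = 7, so (717462/718775) = (+1)^1·(358731/718775); sign now +1
reciprocity: (358731/718775) = -1·(718775/358731) since 358731 mod 4 = 3, 718775 mod 4 = 3; sign now -1
(718775/358731) = (1313/358731)   [reduce mod 358731]
reciprocity: (1313/358731) = +1·(358731/1313) since 1313 mod 4 = 1, 358731 mod 4 = 3; sign now -1
(358731/1313) = (282/1313)   [reduce mod 1313]
282 = 2^1·141; (2/1313) = +1 since 1313 mod 8 = 1, so (282/1313) = (+1)^1·(141/1313); sign now -1
reciprocity: (141/1313) = +1·(1313/141) since 141 mod 4 = 1, 1313 mod 4 = 1; sign now -1
(1313/141) = (44/141)   [reduce mod 141]
44 = 2^2·11; (2/141) = -1 since 141 mod 8 = 5, so (44/141) = (-1)^2·(11/141); sign now -1
reciprocity: (11/141) = +1·(141/11) since 11 mod 4 = 3, 141 mod 4 = 1; sign now -1
(141/11) = (9/11)   [reduce mod 11]
reciprocity: (9/11) = +1·(11/9) since 9 mod 4 = 1, 11 mod 4 = 3; sign now -1
(11/9) = (2/9)   [reduce mod 9]
2 = 2^1·1; (2/9) = +1 since 9 mod 8 = 1, so (2/9) = (+1)^1·(1/9); sign now -1
(1/9) = 1; final value = sign = -1

-1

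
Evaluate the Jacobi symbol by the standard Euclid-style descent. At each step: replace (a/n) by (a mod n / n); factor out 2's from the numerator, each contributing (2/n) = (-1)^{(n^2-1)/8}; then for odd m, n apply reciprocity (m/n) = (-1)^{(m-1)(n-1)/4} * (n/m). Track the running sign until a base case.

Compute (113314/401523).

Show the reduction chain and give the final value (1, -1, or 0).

factor out 2^1: 113314 = 2^1·56657; with 401523 mod 8 = 3, (2/401523) = -1; sign now -1; continue with (56657/401523)
flip (56657/401523) -> (401523/56657): both odd, 56657 mod 4 = 1, 401523 mod 4 = 3, so the flip contributes +1; sign now -1
(401523/56657): 401523 mod 56657 = 4924, so (401523/56657) = (4924/56657)
factor out 2^2: 4924 = 2^2·1231; with 56657 mod 8 = 1, (2/56657) = +1; sign now -1; continue with (1231/56657)
flip (1231/56657) -> (56657/1231): both odd, 1231 mod 4 = 3, 56657 mod 4 = 1, so the flip contributes +1; sign now -1
(56657/1231): 56657 mod 1231 = 31, so (56657/1231) = (31/1231)
flip (31/1231) -> (1231/31): both odd, 31 mod 4 = 3, 1231 mod 4 = 3, so the flip contributes -1; sign now +1
(1231/31): 1231 mod 31 = 22, so (1231/31) = (22/31)
factor out 2^1: 22 = 2^1·11; with 31 mod 8 = 7, (2/31) = +1; sign now +1; continue with (11/31)
flip (11/31) -> (31/11): both odd, 11 mod 4 = 3, 31 mod 4 = 3, so the flip contributes -1; sign now -1
(31/11): 31 mod 11 = 9, so (31/11) = (9/11)
flip (9/11) -> (11/9): both odd, 9 mod 4 = 1, 11 mod 4 = 3, so the flip contributes +1; sign now -1
(11/9): 11 mod 9 = 2, so (11/9) = (2/9)
factor out 2^1: 2 = 2^1·1; with 9 mod 8 = 1, (2/9) = +1; sign now -1; continue with (1/9)
reached (1/9) = 1, so the symbol is -1

-1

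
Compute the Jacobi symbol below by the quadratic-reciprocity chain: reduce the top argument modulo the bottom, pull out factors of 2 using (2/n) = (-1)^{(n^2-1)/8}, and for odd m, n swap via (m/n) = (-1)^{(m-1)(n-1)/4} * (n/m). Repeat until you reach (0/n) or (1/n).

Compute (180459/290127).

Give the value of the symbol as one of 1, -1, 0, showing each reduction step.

0

flip (180459/290127) -> (290127/180459): both odd, 180459 mod 4 = 3, 290127 mod 4 = 3, so the flip contributes -1; sign now -1
(290127/180459): 290127 mod 180459 = 109668, so (290127/180459) = (109668/180459)
factor out 2^2: 109668 = 2^2·27417; with 180459 mod 8 = 3, (2/180459) = -1; sign now -1; continue with (27417/180459)
flip (27417/180459) -> (180459/27417): both odd, 27417 mod 4 = 1, 180459 mod 4 = 3, so the flip contributes +1; sign now -1
(180459/27417): 180459 mod 27417 = 15957, so (180459/27417) = (15957/27417)
flip (15957/27417) -> (27417/15957): both odd, 15957 mod 4 = 1, 27417 mod 4 = 1, so the flip contributes +1; sign now -1
(27417/15957): 27417 mod 15957 = 11460, so (27417/15957) = (11460/15957)
factor out 2^2: 11460 = 2^2·2865; with 15957 mod 8 = 5, (2/15957) = -1; sign now -1; continue with (2865/15957)
flip (2865/15957) -> (15957/2865): both odd, 2865 mod 4 = 1, 15957 mod 4 = 1, so the flip contributes +1; sign now -1
(15957/2865): 15957 mod 2865 = 1632, so (15957/2865) = (1632/2865)
factor out 2^5: 1632 = 2^5·51; with 2865 mod 8 = 1, (2/2865) = +1; sign now -1; continue with (51/2865)
flip (51/2865) -> (2865/51): both odd, 51 mod 4 = 3, 2865 mod 4 = 1, so the flip contributes +1; sign now -1
(2865/51): 2865 mod 51 = 9, so (2865/51) = (9/51)
flip (9/51) -> (51/9): both odd, 9 mod 4 = 1, 51 mod 4 = 3, so the flip contributes +1; sign now -1
(51/9): 51 mod 9 = 6, so (51/9) = (6/9)
factor out 2^1: 6 = 2^1·3; with 9 mod 8 = 1, (2/9) = +1; sign now -1; continue with (3/9)
flip (3/9) -> (9/3): both odd, 3 mod 4 = 3, 9 mod 4 = 1, so the flip contributes +1; sign now -1
(9/3): 9 mod 3 = 0, so (9/3) = (0/3)
reached (0/3); gcd(a, n) > 1, so (0/3) = 0 and the symbol is 0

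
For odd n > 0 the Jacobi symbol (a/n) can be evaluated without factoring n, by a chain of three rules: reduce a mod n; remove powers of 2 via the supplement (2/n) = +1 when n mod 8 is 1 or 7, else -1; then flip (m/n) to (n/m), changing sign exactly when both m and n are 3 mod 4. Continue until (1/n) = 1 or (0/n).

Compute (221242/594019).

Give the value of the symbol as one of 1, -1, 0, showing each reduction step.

1

factor out 2^1: 221242 = 2^1·110621; with 594019 mod 8 = 3, (2/594019) = -1; sign now -1; continue with (110621/594019)
flip (110621/594019) -> (594019/110621): both odd, 110621 mod 4 = 1, 594019 mod 4 = 3, so the flip contributes +1; sign now -1
(594019/110621): 594019 mod 110621 = 40914, so (594019/110621) = (40914/110621)
factor out 2^1: 40914 = 2^1·20457; with 110621 mod 8 = 5, (2/110621) = -1; sign now +1; continue with (20457/110621)
flip (20457/110621) -> (110621/20457): both odd, 20457 mod 4 = 1, 110621 mod 4 = 1, so the flip contributes +1; sign now +1
(110621/20457): 110621 mod 20457 = 8336, so (110621/20457) = (8336/20457)
factor out 2^4: 8336 = 2^4·521; with 20457 mod 8 = 1, (2/20457) = +1; sign now +1; continue with (521/20457)
flip (521/20457) -> (20457/521): both odd, 521 mod 4 = 1, 20457 mod 4 = 1, so the flip contributes +1; sign now +1
(20457/521): 20457 mod 521 = 138, so (20457/521) = (138/521)
factor out 2^1: 138 = 2^1·69; with 521 mod 8 = 1, (2/521) = +1; sign now +1; continue with (69/521)
flip (69/521) -> (521/69): both odd, 69 mod 4 = 1, 521 mod 4 = 1, so the flip contributes +1; sign now +1
(521/69): 521 mod 69 = 38, so (521/69) = (38/69)
factor out 2^1: 38 = 2^1·19; with 69 mod 8 = 5, (2/69) = -1; sign now -1; continue with (19/69)
flip (19/69) -> (69/19): both odd, 19 mod 4 = 3, 69 mod 4 = 1, so the flip contributes +1; sign now -1
(69/19): 69 mod 19 = 12, so (69/19) = (12/19)
factor out 2^2: 12 = 2^2·3; with 19 mod 8 = 3, (2/19) = -1; sign now -1; continue with (3/19)
flip (3/19) -> (19/3): both odd, 3 mod 4 = 3, 19 mod 4 = 3, so the flip contributes -1; sign now +1
(19/3): 19 mod 3 = 1, so (19/3) = (1/3)
reached (1/3) = 1, so the symbol is +1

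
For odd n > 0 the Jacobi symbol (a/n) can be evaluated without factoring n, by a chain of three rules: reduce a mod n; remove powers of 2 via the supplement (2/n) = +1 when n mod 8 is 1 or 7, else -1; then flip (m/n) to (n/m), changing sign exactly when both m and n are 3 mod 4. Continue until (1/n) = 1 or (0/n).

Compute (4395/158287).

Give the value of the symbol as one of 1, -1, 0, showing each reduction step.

reciprocity: (4395/158287) = -1·(158287/4395) since 4395 mod 4 = 3, 158287 mod 4 = 3; sign now -1
(158287/4395) = (67/4395)   [reduce mod 4395]
reciprocity: (67/4395) = -1·(4395/67) since 67 mod 4 = 3, 4395 mod 4 = 3; sign now +1
(4395/67) = (40/67)   [reduce mod 67]
40 = 2^3·5; (2/67) = -1 since 67 mod 8 = 3, so (40/67) = (-1)^3·(5/67); sign now -1
reciprocity: (5/67) = +1·(67/5) since 5 mod 4 = 1, 67 mod 4 = 3; sign now -1
(67/5) = (2/5)   [reduce mod 5]
2 = 2^1·1; (2/5) = -1 since 5 mod 8 = 5, so (2/5) = (-1)^1·(1/5); sign now +1
(1/5) = 1; final value = sign = +1

1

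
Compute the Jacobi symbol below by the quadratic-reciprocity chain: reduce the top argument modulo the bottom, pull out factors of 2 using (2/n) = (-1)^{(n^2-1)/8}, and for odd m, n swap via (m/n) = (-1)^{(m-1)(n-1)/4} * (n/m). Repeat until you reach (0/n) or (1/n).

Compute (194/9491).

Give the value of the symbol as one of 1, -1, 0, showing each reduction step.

1

factor out 2^1: 194 = 2^1·97; with 9491 mod 8 = 3, (2/9491) = -1; sign now -1; continue with (97/9491)
flip (97/9491) -> (9491/97): both odd, 97 mod 4 = 1, 9491 mod 4 = 3, so the flip contributes +1; sign now -1
(9491/97): 9491 mod 97 = 82, so (9491/97) = (82/97)
factor out 2^1: 82 = 2^1·41; with 97 mod 8 = 1, (2/97) = +1; sign now -1; continue with (41/97)
flip (41/97) -> (97/41): both odd, 41 mod 4 = 1, 97 mod 4 = 1, so the flip contributes +1; sign now -1
(97/41): 97 mod 41 = 15, so (97/41) = (15/41)
flip (15/41) -> (41/15): both odd, 15 mod 4 = 3, 41 mod 4 = 1, so the flip contributes +1; sign now -1
(41/15): 41 mod 15 = 11, so (41/15) = (11/15)
flip (11/15) -> (15/11): both odd, 11 mod 4 = 3, 15 mod 4 = 3, so the flip contributes -1; sign now +1
(15/11): 15 mod 11 = 4, so (15/11) = (4/11)
factor out 2^2: 4 = 2^2·1; with 11 mod 8 = 3, (2/11) = -1; sign now +1; continue with (1/11)
reached (1/11) = 1, so the symbol is +1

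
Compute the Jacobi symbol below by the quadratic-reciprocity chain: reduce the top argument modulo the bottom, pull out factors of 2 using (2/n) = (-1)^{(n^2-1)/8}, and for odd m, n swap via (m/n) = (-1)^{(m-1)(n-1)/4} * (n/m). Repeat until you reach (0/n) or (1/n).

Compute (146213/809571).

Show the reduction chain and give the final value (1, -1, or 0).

1

flip (146213/809571) -> (809571/146213): both odd, 146213 mod 4 = 1, 809571 mod 4 = 3, so the flip contributes +1; sign now +1
(809571/146213): 809571 mod 146213 = 78506, so (809571/146213) = (78506/146213)
factor out 2^1: 78506 = 2^1·39253; with 146213 mod 8 = 5, (2/146213) = -1; sign now -1; continue with (39253/146213)
flip (39253/146213) -> (146213/39253): both odd, 39253 mod 4 = 1, 146213 mod 4 = 1, so the flip contributes +1; sign now -1
(146213/39253): 146213 mod 39253 = 28454, so (146213/39253) = (28454/39253)
factor out 2^1: 28454 = 2^1·14227; with 39253 mod 8 = 5, (2/39253) = -1; sign now +1; continue with (14227/39253)
flip (14227/39253) -> (39253/14227): both odd, 14227 mod 4 = 3, 39253 mod 4 = 1, so the flip contributes +1; sign now +1
(39253/14227): 39253 mod 14227 = 10799, so (39253/14227) = (10799/14227)
flip (10799/14227) -> (14227/10799): both odd, 10799 mod 4 = 3, 14227 mod 4 = 3, so the flip contributes -1; sign now -1
(14227/10799): 14227 mod 10799 = 3428, so (14227/10799) = (3428/10799)
factor out 2^2: 3428 = 2^2·857; with 10799 mod 8 = 7, (2/10799) = +1; sign now -1; continue with (857/10799)
flip (857/10799) -> (10799/857): both odd, 857 mod 4 = 1, 10799 mod 4 = 3, so the flip contributes +1; sign now -1
(10799/857): 10799 mod 857 = 515, so (10799/857) = (515/857)
flip (515/857) -> (857/515): both odd, 515 mod 4 = 3, 857 mod 4 = 1, so the flip contributes +1; sign now -1
(857/515): 857 mod 515 = 342, so (857/515) = (342/515)
factor out 2^1: 342 = 2^1·171; with 515 mod 8 = 3, (2/515) = -1; sign now +1; continue with (171/515)
flip (171/515) -> (515/171): both odd, 171 mod 4 = 3, 515 mod 4 = 3, so the flip contributes -1; sign now -1
(515/171): 515 mod 171 = 2, so (515/171) = (2/171)
factor out 2^1: 2 = 2^1·1; with 171 mod 8 = 3, (2/171) = -1; sign now +1; continue with (1/171)
reached (1/171) = 1, so the symbol is +1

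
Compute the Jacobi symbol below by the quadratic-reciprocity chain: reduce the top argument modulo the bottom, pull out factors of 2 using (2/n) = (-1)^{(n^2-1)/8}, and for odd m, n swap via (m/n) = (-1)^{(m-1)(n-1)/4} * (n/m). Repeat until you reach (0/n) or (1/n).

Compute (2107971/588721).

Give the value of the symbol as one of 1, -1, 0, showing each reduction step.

(2107971/588721): 2107971 mod 588721 = 341808, so (2107971/588721) = (341808/588721)
factor out 2^4: 341808 = 2^4·21363; with 588721 mod 8 = 1, (2/588721) = +1; sign now +1; continue with (21363/588721)
flip (21363/588721) -> (588721/21363): both odd, 21363 mod 4 = 3, 588721 mod 4 = 1, so the flip contributes +1; sign now +1
(588721/21363): 588721 mod 21363 = 11920, so (588721/21363) = (11920/21363)
factor out 2^4: 11920 = 2^4·745; with 21363 mod 8 = 3, (2/21363) = -1; sign now +1; continue with (745/21363)
flip (745/21363) -> (21363/745): both odd, 745 mod 4 = 1, 21363 mod 4 = 3, so the flip contributes +1; sign now +1
(21363/745): 21363 mod 745 = 503, so (21363/745) = (503/745)
flip (503/745) -> (745/503): both odd, 503 mod 4 = 3, 745 mod 4 = 1, so the flip contributes +1; sign now +1
(745/503): 745 mod 503 = 242, so (745/503) = (242/503)
factor out 2^1: 242 = 2^1·121; with 503 mod 8 = 7, (2/503) = +1; sign now +1; continue with (121/503)
flip (121/503) -> (503/121): both odd, 121 mod 4 = 1, 503 mod 4 = 3, so the flip contributes +1; sign now +1
(503/121): 503 mod 121 = 19, so (503/121) = (19/121)
flip (19/121) -> (121/19): both odd, 19 mod 4 = 3, 121 mod 4 = 1, so the flip contributes +1; sign now +1
(121/19): 121 mod 19 = 7, so (121/19) = (7/19)
flip (7/19) -> (19/7): both odd, 7 mod 4 = 3, 19 mod 4 = 3, so the flip contributes -1; sign now -1
(19/7): 19 mod 7 = 5, so (19/7) = (5/7)
flip (5/7) -> (7/5): both odd, 5 mod 4 = 1, 7 mod 4 = 3, so the flip contributes +1; sign now -1
(7/5): 7 mod 5 = 2, so (7/5) = (2/5)
factor out 2^1: 2 = 2^1·1; with 5 mod 8 = 5, (2/5) = -1; sign now +1; continue with (1/5)
reached (1/5) = 1, so the symbol is +1

1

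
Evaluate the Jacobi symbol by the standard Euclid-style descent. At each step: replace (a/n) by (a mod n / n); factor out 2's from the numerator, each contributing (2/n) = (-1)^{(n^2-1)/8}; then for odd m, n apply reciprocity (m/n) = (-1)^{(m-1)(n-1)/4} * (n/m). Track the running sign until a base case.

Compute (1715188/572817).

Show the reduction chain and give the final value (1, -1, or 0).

-1

(1715188/572817): 1715188 mod 572817 = 569554, so (1715188/572817) = (569554/572817)
factor out 2^1: 569554 = 2^1·284777; with 572817 mod 8 = 1, (2/572817) = +1; sign now +1; continue with (284777/572817)
flip (284777/572817) -> (572817/284777): both odd, 284777 mod 4 = 1, 572817 mod 4 = 1, so the flip contributes +1; sign now +1
(572817/284777): 572817 mod 284777 = 3263, so (572817/284777) = (3263/284777)
flip (3263/284777) -> (284777/3263): both odd, 3263 mod 4 = 3, 284777 mod 4 = 1, so the flip contributes +1; sign now +1
(284777/3263): 284777 mod 3263 = 896, so (284777/3263) = (896/3263)
factor out 2^7: 896 = 2^7·7; with 3263 mod 8 = 7, (2/3263) = +1; sign now +1; continue with (7/3263)
flip (7/3263) -> (3263/7): both odd, 7 mod 4 = 3, 3263 mod 4 = 3, so the flip contributes -1; sign now -1
(3263/7): 3263 mod 7 = 1, so (3263/7) = (1/7)
reached (1/7) = 1, so the symbol is -1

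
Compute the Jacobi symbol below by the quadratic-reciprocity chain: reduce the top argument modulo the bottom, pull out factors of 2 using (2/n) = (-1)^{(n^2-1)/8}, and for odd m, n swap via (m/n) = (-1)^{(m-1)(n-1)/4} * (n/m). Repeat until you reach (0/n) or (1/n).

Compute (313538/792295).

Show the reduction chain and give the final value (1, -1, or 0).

factor out 2^1: 313538 = 2^1·156769; with 792295 mod 8 = 7, (2/792295) = +1; sign now +1; continue with (156769/792295)
flip (156769/792295) -> (792295/156769): both odd, 156769 mod 4 = 1, 792295 mod 4 = 3, so the flip contributes +1; sign now +1
(792295/156769): 792295 mod 156769 = 8450, so (792295/156769) = (8450/156769)
factor out 2^1: 8450 = 2^1·4225; with 156769 mod 8 = 1, (2/156769) = +1; sign now +1; continue with (4225/156769)
flip (4225/156769) -> (156769/4225): both odd, 4225 mod 4 = 1, 156769 mod 4 = 1, so the flip contributes +1; sign now +1
(156769/4225): 156769 mod 4225 = 444, so (156769/4225) = (444/4225)
factor out 2^2: 444 = 2^2·111; with 4225 mod 8 = 1, (2/4225) = +1; sign now +1; continue with (111/4225)
flip (111/4225) -> (4225/111): both odd, 111 mod 4 = 3, 4225 mod 4 = 1, so the flip contributes +1; sign now +1
(4225/111): 4225 mod 111 = 7, so (4225/111) = (7/111)
flip (7/111) -> (111/7): both odd, 7 mod 4 = 3, 111 mod 4 = 3, so the flip contributes -1; sign now -1
(111/7): 111 mod 7 = 6, so (111/7) = (6/7)
factor out 2^1: 6 = 2^1·3; with 7 mod 8 = 7, (2/7) = +1; sign now -1; continue with (3/7)
flip (3/7) -> (7/3): both odd, 3 mod 4 = 3, 7 mod 4 = 3, so the flip contributes -1; sign now +1
(7/3): 7 mod 3 = 1, so (7/3) = (1/3)
reached (1/3) = 1, so the symbol is +1

1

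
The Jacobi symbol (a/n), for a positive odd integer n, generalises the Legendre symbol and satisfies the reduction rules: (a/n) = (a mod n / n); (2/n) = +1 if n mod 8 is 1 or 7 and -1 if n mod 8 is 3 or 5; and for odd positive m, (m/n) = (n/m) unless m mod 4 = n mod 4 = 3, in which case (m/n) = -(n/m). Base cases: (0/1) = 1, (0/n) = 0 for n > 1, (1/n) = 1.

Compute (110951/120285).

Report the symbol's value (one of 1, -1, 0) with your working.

-1

reciprocity: (110951/120285) = +1·(120285/110951) since 110951 mod 4 = 3, 120285 mod 4 = 1; sign now +1
(120285/110951) = (9334/110951)   [reduce mod 110951]
9334 = 2^1·4667; (2/110951) = +1 since 110951 mod 8 = 7, so (9334/110951) = (+1)^1·(4667/110951); sign now +1
reciprocity: (4667/110951) = -1·(110951/4667) since 4667 mod 4 = 3, 110951 mod 4 = 3; sign now -1
(110951/4667) = (3610/4667)   [reduce mod 4667]
3610 = 2^1·1805; (2/4667) = -1 since 4667 mod 8 = 3, so (3610/4667) = (-1)^1·(1805/4667); sign now +1
reciprocity: (1805/4667) = +1·(4667/1805) since 1805 mod 4 = 1, 4667 mod 4 = 3; sign now +1
(4667/1805) = (1057/1805)   [reduce mod 1805]
reciprocity: (1057/1805) = +1·(1805/1057) since 1057 mod 4 = 1, 1805 mod 4 = 1; sign now +1
(1805/1057) = (748/1057)   [reduce mod 1057]
748 = 2^2·187; (2/1057) = +1 since 1057 mod 8 = 1, so (748/1057) = (+1)^2·(187/1057); sign now +1
reciprocity: (187/1057) = +1·(1057/187) since 187 mod 4 = 3, 1057 mod 4 = 1; sign now +1
(1057/187) = (122/187)   [reduce mod 187]
122 = 2^1·61; (2/187) = -1 since 187 mod 8 = 3, so (122/187) = (-1)^1·(61/187); sign now -1
reciprocity: (61/187) = +1·(187/61) since 61 mod 4 = 1, 187 mod 4 = 3; sign now -1
(187/61) = (4/61)   [reduce mod 61]
4 = 2^2·1; (2/61) = -1 since 61 mod 8 = 5, so (4/61) = (-1)^2·(1/61); sign now -1
(1/61) = 1; final value = sign = -1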